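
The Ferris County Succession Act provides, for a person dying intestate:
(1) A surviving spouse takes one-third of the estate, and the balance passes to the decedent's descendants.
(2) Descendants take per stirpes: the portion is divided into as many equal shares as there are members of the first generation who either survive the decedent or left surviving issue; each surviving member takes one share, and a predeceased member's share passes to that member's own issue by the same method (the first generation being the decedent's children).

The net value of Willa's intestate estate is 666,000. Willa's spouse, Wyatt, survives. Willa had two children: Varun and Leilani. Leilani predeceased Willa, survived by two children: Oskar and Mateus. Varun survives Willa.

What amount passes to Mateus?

Mateus receives 111,000.

Wyatt takes one-third of 666,000 = 222,000. The remaining 444,000 passes to the descendants.
The descendants' portion (444,000) is divided into 2 shares of 222,000: Varun takes 222,000; Leilani's 222,000 share passes to Leilani's issue.
Leilani's share (222,000) is divided into 2 shares of 111,000: Oskar and Mateus each take 111,000.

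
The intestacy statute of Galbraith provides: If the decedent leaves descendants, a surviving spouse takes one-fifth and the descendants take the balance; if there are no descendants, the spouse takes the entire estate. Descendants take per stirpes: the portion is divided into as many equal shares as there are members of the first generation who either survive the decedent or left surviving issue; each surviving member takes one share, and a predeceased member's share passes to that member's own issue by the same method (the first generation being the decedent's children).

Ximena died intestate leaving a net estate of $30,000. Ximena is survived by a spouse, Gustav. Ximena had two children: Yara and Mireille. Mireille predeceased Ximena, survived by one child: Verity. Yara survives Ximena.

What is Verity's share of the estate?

Verity receives $12,000.

Gustav takes one-fifth of $30,000 = $6,000. The remaining $24,000 passes to the descendants.
The descendants' portion ($24,000) is divided into 2 shares of $12,000: Yara takes $12,000; Mireille's $12,000 share passes to Mireille's issue.
Mireille's share ($12,000) passes entirely to Verity.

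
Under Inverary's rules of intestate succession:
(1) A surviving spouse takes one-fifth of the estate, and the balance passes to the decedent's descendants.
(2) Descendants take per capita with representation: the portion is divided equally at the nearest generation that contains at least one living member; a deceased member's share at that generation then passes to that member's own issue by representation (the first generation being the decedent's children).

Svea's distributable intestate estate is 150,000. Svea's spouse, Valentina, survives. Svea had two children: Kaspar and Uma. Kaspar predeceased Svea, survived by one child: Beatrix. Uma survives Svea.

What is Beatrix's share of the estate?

Beatrix receives 60,000.

Valentina takes one-fifth of 150,000 = 30,000. The remaining 120,000 passes to the descendants.
The descendants' portion (120,000) is divided into 2 shares of 60,000: Uma takes 60,000; Kaspar's 60,000 share passes to Kaspar's issue.
Kaspar's share (60,000) passes entirely to Beatrix.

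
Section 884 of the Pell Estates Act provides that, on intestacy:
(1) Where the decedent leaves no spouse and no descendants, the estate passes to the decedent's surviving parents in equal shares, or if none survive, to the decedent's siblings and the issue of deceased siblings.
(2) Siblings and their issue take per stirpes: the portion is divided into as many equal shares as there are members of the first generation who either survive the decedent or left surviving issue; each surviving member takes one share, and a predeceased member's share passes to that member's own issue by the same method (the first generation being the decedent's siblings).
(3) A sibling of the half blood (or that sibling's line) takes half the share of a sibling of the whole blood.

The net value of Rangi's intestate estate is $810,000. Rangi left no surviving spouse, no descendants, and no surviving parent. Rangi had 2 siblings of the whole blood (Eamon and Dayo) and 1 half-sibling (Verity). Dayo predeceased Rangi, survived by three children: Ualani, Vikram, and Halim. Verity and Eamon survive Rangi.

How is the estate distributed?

Verity: $162,000; Eamon: $324,000; Ualani: $108,000; Vikram: $108,000; Halim: $108,000

The entire $810,000 passes to the siblings and their issue.
Counting each half-blood sibling's line as half a unit, there are 5/2 units in $810,000, so one unit is $324,000. Whole-blood lines (Eamon and Dayo) take $324,000 each; half-blood lines (Verity) take $162,000 each.
Dayo's share ($324,000) is divided into 3 shares of $108,000: Ualani, Vikram, and Halim each take $108,000.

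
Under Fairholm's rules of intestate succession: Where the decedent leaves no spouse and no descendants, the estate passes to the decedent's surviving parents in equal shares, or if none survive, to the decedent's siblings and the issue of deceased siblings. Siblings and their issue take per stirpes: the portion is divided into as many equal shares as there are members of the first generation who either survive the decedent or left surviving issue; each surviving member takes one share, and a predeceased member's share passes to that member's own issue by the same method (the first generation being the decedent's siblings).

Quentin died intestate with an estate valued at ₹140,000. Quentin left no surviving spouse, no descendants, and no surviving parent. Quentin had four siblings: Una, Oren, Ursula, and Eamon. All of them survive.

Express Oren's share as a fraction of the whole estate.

Oren receives 1/4 of the estate.

The entire ₹140,000 passes to the siblings and their issue.
That amount (₹140,000) is divided into 4 shares of ₹35,000: Una, Oren, Ursula, and Eamon each take ₹35,000.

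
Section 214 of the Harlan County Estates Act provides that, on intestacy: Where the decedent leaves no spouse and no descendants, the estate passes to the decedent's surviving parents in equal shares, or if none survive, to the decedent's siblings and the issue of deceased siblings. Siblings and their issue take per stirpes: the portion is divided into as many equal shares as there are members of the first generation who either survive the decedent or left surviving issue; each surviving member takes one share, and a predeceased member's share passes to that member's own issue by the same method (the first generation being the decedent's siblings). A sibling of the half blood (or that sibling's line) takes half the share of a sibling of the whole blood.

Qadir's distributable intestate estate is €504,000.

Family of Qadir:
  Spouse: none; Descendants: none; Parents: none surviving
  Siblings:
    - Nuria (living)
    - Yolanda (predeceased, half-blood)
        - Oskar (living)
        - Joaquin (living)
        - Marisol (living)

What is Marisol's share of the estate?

The entire €504,000 passes to the siblings and their issue.
Counting each half-blood sibling's line as half a unit, there are 3/2 units in €504,000, so one unit is €336,000. Whole-blood lines (Nuria) take €336,000 each; half-blood lines (Yolanda) take €168,000 each.
Yolanda's share (€168,000) is divided into 3 shares of €56,000: Oskar, Joaquin, and Marisol each take €56,000.

Marisol receives €56,000.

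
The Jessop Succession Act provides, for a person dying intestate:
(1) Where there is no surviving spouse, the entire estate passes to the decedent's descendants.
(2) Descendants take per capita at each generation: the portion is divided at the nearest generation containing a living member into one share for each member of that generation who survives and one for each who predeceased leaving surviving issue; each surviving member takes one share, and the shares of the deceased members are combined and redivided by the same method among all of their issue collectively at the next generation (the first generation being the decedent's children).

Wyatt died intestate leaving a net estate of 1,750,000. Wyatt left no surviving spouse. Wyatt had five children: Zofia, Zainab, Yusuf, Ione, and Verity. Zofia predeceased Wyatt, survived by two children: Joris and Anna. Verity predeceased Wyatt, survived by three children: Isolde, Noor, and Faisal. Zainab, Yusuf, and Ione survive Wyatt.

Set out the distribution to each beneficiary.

Joris: 140,000; Anna: 140,000; Zainab: 350,000; Yusuf: 350,000; Ione: 350,000; Isolde: 140,000; Noor: 140,000; Faisal: 140,000

The entire 1,750,000 passes to the descendants.
That amount (1,750,000) is divided at the children's generation into 5 shares of 350,000. Zainab, Yusuf, and Ione each take 350,000. The 2 shares of the deceased (Zofia and Verity) are combined into a pool of 700,000.
That pool (700,000) is divided at the grandchildren's generation equally among Joris, Anna, Isolde, Noor, and Faisal: 140,000 each.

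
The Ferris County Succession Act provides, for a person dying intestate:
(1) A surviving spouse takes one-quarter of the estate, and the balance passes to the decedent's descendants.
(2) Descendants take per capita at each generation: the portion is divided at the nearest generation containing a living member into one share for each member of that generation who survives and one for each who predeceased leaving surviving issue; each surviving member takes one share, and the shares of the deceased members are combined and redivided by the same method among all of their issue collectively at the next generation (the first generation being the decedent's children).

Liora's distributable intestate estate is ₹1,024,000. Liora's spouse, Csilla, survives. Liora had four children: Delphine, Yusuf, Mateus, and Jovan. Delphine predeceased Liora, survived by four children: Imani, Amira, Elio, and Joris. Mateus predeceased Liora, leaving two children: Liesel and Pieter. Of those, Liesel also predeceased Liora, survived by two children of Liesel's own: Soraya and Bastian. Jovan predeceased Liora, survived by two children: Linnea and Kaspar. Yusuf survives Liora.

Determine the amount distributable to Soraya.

Soraya receives ₹36,000.

Csilla takes one-quarter of ₹1,024,000 = ₹256,000. The remaining ₹768,000 passes to the descendants.
The descendants' portion (₹768,000) is divided at the children's generation into 4 shares of ₹192,000. Yusuf takes ₹192,000. The 3 shares of the deceased (Delphine, Mateus, and Jovan) are combined into a pool of ₹576,000.
That pool (₹576,000) is divided at the grandchildren's generation into 8 shares of ₹72,000. Imani, Amira, Elio, Joris, Pieter, Linnea, and Kaspar each take ₹72,000. The remaining share for the deceased Liesel (₹72,000) is carried to the next generation.
That pool (₹72,000) is divided at the great-grandchildren's generation equally among Soraya and Bastian: ₹36,000 each.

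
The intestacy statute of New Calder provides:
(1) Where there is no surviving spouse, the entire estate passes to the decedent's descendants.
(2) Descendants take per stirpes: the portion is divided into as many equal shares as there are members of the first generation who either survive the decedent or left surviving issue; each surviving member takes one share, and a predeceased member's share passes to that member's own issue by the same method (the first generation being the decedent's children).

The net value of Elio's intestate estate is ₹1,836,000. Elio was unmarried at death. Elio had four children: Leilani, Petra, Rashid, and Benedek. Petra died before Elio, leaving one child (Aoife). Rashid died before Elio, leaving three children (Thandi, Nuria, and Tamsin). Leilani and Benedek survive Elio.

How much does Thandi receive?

Thandi receives ₹153,000.

The entire ₹1,836,000 passes to the descendants.
That amount (₹1,836,000) is divided into 4 shares of ₹459,000: Leilani and Benedek each take ₹459,000; Petra's ₹459,000 share passes to Petra's issue; Rashid's ₹459,000 share passes to Rashid's issue.
Petra's share (₹459,000) passes entirely to Aoife.
Rashid's share (₹459,000) is divided into 3 shares of ₹153,000: Thandi, Nuria, and Tamsin each take ₹153,000.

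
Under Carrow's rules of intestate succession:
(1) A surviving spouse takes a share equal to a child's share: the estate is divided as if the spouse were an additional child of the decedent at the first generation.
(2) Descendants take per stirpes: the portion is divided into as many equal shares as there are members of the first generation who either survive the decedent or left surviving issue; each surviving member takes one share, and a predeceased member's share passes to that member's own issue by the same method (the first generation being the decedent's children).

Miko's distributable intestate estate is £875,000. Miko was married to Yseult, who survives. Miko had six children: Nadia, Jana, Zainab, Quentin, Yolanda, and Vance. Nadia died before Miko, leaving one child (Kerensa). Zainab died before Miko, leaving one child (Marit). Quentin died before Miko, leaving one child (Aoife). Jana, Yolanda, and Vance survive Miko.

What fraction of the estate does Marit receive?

The spouse counts as an additional share at the children's level, so there are 7 primary shares of £125,000. Yseult takes one such share (£125,000).
The children's combined portion (£750,000) is divided into 6 shares of £125,000: Jana, Yolanda, and Vance each take £125,000; Nadia's £125,000 share passes to Nadia's issue; Zainab's £125,000 share passes to Zainab's issue; Quentin's £125,000 share passes to Quentin's issue.
Nadia's share (£125,000) passes entirely to Kerensa.
Zainab's share (£125,000) passes entirely to Marit.
Quentin's share (£125,000) passes entirely to Aoife.

Marit receives 1/7 of the estate.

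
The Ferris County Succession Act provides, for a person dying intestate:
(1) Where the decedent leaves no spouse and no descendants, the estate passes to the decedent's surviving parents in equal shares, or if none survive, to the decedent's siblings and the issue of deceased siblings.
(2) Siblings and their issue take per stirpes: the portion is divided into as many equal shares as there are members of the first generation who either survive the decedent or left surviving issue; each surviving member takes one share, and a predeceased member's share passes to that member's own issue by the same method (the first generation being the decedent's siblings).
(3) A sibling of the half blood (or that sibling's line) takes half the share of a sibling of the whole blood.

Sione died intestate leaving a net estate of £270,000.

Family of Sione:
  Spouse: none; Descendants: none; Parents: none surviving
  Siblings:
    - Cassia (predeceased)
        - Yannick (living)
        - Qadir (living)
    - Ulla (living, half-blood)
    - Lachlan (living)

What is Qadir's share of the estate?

Qadir receives £54,000.

The entire £270,000 passes to the siblings and their issue.
Counting each half-blood sibling's line as half a unit, there are 5/2 units in £270,000, so one unit is £108,000. Whole-blood lines (Cassia and Lachlan) take £108,000 each; half-blood lines (Ulla) take £54,000 each.
Cassia's share (£108,000) is divided into 2 shares of £54,000: Yannick and Qadir each take £54,000.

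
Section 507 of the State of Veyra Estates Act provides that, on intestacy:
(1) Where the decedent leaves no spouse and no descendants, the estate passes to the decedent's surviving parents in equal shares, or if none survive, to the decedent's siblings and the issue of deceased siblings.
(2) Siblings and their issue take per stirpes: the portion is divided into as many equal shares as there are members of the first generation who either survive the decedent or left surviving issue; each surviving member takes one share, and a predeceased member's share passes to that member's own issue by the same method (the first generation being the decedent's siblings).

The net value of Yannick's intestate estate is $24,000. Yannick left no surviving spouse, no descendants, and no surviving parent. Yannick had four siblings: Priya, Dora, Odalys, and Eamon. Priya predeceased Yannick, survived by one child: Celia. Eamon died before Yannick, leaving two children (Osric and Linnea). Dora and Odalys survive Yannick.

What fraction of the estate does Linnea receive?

The entire $24,000 passes to the siblings and their issue.
That amount ($24,000) is divided into 4 shares of $6,000: Dora and Odalys each take $6,000; Priya's $6,000 share passes to Priya's issue; Eamon's $6,000 share passes to Eamon's issue.
Priya's share ($6,000) passes entirely to Celia.
Eamon's share ($6,000) is divided into 2 shares of $3,000: Osric and Linnea each take $3,000.

Linnea receives 1/8 of the estate.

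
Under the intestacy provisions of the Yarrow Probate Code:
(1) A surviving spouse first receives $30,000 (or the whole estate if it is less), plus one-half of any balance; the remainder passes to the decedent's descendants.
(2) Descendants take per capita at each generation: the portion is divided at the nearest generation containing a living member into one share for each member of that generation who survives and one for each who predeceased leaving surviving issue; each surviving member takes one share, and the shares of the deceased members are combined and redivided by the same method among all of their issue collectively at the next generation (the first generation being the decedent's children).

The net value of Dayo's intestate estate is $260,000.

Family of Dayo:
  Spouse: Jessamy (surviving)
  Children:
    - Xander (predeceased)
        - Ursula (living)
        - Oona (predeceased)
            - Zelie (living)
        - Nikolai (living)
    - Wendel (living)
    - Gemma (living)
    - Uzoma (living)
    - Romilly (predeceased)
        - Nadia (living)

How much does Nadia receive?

Nadia receives $11,500.

Jessamy first takes $30,000, leaving a balance of $230,000. Jessamy then takes one-half of the balance ($115,000), for a total of $145,000. The remaining $115,000 passes to the descendants.
The descendants' portion ($115,000) is divided at the children's generation into 5 shares of $23,000. Wendel, Gemma, and Uzoma each take $23,000. The 2 shares of the deceased (Xander and Romilly) are combined into a pool of $46,000.
That pool ($46,000) is divided at the grandchildren's generation into 4 shares of $11,500. Ursula, Nikolai, and Nadia each take $11,500. The remaining share for the deceased Oona ($11,500) is carried to the next generation.
That pool ($11,500) passes entirely to Zelie, the sole taker at the great-grandchildren's generation.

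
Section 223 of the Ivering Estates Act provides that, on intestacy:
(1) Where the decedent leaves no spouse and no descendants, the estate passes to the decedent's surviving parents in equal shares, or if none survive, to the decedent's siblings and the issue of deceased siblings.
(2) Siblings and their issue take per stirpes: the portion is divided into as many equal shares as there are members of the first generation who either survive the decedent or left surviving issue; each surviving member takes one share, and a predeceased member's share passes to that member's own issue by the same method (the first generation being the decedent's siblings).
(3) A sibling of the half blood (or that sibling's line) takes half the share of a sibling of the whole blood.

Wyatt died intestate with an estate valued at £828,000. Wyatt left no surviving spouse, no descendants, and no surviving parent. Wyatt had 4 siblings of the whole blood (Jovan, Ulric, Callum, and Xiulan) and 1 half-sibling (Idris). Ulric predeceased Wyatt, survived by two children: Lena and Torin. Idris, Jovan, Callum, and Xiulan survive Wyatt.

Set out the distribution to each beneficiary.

Idris: £92,000; Jovan: £184,000; Lena: £92,000; Torin: £92,000; Callum: £184,000; Xiulan: £184,000

The entire £828,000 passes to the siblings and their issue.
Counting each half-blood sibling's line as half a unit, there are 9/2 units in £828,000, so one unit is £184,000. Whole-blood lines (Jovan, Ulric, Callum, and Xiulan) take £184,000 each; half-blood lines (Idris) take £92,000 each.
Ulric's share (£184,000) is divided into 2 shares of £92,000: Lena and Torin each take £92,000.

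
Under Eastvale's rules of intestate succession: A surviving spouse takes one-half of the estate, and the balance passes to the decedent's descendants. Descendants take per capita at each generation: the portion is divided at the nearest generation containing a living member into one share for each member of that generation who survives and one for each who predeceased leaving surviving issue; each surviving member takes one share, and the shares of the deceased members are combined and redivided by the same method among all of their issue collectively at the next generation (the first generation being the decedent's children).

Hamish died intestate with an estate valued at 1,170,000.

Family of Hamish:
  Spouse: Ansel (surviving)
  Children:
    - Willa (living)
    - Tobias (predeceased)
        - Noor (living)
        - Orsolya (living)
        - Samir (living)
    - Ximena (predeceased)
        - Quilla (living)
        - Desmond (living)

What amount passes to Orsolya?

Ansel takes one-half of 1,170,000 = 585,000. The remaining 585,000 passes to the descendants.
The descendants' portion (585,000) is divided at the children's generation into 3 shares of 195,000. Willa takes 195,000. The 2 shares of the deceased (Tobias and Ximena) are combined into a pool of 390,000.
That pool (390,000) is divided at the grandchildren's generation equally among Noor, Orsolya, Samir, Quilla, and Desmond: 78,000 each.

Orsolya receives 78,000.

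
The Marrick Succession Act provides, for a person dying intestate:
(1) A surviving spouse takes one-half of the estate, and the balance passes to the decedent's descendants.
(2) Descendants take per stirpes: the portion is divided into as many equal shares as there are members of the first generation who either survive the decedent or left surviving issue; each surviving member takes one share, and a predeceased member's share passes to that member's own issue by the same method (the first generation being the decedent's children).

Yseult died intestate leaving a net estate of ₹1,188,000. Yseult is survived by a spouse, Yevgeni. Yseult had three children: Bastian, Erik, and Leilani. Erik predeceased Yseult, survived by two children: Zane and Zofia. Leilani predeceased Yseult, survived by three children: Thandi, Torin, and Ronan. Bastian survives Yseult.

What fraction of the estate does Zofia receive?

Yevgeni takes one-half of ₹1,188,000 = ₹594,000. The remaining ₹594,000 passes to the descendants.
The descendants' portion (₹594,000) is divided into 3 shares of ₹198,000: Bastian takes ₹198,000; Erik's ₹198,000 share passes to Erik's issue; Leilani's ₹198,000 share passes to Leilani's issue.
Erik's share (₹198,000) is divided into 2 shares of ₹99,000: Zane and Zofia each take ₹99,000.
Leilani's share (₹198,000) is divided into 3 shares of ₹66,000: Thandi, Torin, and Ronan each take ₹66,000.

Zofia receives 1/12 of the estate.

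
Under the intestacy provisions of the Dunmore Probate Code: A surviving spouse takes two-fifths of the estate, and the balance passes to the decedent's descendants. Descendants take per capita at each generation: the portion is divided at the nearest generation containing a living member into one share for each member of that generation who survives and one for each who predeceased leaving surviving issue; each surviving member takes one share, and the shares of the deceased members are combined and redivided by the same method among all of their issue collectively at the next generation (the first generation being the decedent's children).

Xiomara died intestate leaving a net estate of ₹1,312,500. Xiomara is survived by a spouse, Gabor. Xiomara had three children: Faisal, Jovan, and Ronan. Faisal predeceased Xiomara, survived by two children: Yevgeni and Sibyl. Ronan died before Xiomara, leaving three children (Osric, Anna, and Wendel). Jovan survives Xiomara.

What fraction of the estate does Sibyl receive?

Sibyl receives 2/25 of the estate.

Gabor takes two-fifths of ₹1,312,500 = ₹525,000. The remaining ₹787,500 passes to the descendants.
The descendants' portion (₹787,500) is divided at the children's generation into 3 shares of ₹262,500. Jovan takes ₹262,500. The 2 shares of the deceased (Faisal and Ronan) are combined into a pool of ₹525,000.
That pool (₹525,000) is divided at the grandchildren's generation equally among Yevgeni, Sibyl, Osric, Anna, and Wendel: ₹105,000 each.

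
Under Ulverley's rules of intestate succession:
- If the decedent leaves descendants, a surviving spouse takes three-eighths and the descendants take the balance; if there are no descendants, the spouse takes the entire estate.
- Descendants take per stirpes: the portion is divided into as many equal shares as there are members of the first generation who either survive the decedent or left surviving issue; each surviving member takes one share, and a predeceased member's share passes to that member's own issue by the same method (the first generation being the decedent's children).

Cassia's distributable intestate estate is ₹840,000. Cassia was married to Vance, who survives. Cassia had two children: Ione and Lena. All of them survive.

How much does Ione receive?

Ione receives ₹262,500.

Vance takes three-eighths of ₹840,000 = ₹315,000. The remaining ₹525,000 passes to the descendants.
The descendants' portion (₹525,000) is divided into 2 shares of ₹262,500: Ione and Lena each take ₹262,500.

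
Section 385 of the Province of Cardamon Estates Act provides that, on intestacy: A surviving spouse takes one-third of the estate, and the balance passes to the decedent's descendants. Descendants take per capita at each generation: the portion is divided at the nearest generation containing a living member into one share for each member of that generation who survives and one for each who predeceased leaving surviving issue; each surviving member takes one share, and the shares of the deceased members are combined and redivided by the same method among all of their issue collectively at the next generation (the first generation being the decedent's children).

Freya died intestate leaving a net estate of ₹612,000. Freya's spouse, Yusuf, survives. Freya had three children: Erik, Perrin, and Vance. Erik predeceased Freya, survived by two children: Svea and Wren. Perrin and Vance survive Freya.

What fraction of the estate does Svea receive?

Yusuf takes one-third of ₹612,000 = ₹204,000. The remaining ₹408,000 passes to the descendants.
The descendants' portion (₹408,000) is divided at the children's generation into 3 shares of ₹136,000. Perrin and Vance each take ₹136,000. The remaining share for the deceased Erik (₹136,000) is carried to the next generation.
That pool (₹136,000) is divided at the grandchildren's generation equally among Svea and Wren: ₹68,000 each.

Svea receives 1/9 of the estate.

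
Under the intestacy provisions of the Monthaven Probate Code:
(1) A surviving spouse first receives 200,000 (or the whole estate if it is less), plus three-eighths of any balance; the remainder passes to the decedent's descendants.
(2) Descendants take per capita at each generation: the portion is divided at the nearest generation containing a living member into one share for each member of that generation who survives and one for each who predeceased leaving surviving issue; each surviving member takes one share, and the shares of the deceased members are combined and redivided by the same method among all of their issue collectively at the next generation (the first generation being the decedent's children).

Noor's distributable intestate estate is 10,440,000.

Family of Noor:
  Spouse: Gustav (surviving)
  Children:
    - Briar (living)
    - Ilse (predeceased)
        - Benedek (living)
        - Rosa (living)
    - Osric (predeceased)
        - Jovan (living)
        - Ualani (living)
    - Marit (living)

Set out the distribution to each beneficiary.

Gustav: 4,040,000; Briar: 1,600,000; Benedek: 800,000; Rosa: 800,000; Jovan: 800,000; Ualani: 800,000; Marit: 1,600,000

Gustav first takes 200,000, leaving a balance of 10,240,000. Gustav then takes three-eighths of the balance (3,840,000), for a total of 4,040,000. The remaining 6,400,000 passes to the descendants.
The descendants' portion (6,400,000) is divided at the children's generation into 4 shares of 1,600,000. Briar and Marit each take 1,600,000. The 2 shares of the deceased (Ilse and Osric) are combined into a pool of 3,200,000.
That pool (3,200,000) is divided at the grandchildren's generation equally among Benedek, Rosa, Jovan, and Ualani: 800,000 each.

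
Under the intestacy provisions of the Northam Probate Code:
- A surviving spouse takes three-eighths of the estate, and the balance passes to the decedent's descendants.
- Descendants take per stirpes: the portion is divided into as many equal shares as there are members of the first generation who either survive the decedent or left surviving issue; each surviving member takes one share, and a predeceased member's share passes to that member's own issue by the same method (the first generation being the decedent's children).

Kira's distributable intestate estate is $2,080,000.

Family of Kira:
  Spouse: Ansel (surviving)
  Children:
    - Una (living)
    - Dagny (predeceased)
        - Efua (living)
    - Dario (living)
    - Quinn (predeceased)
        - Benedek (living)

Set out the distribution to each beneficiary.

Ansel takes three-eighths of $2,080,000 = $780,000. The remaining $1,300,000 passes to the descendants.
The descendants' portion ($1,300,000) is divided into 4 shares of $325,000: Una and Dario each take $325,000; Dagny's $325,000 share passes to Dagny's issue; Quinn's $325,000 share passes to Quinn's issue.
Dagny's share ($325,000) passes entirely to Efua.
Quinn's share ($325,000) passes entirely to Benedek.

Ansel: $780,000; Una: $325,000; Efua: $325,000; Dario: $325,000; Benedek: $325,000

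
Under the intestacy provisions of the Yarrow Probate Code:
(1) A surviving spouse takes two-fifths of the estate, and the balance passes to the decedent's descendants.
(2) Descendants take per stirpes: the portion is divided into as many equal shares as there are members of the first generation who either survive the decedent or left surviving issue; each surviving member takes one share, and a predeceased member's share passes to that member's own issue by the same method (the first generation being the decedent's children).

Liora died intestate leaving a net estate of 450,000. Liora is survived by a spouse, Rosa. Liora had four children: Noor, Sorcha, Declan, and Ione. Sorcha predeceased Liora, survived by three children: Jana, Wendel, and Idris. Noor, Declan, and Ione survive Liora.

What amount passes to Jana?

Rosa takes two-fifths of 450,000 = 180,000. The remaining 270,000 passes to the descendants.
The descendants' portion (270,000) is divided into 4 shares of 67,500: Noor, Declan, and Ione each take 67,500; Sorcha's 67,500 share passes to Sorcha's issue.
Sorcha's share (67,500) is divided into 3 shares of 22,500: Jana, Wendel, and Idris each take 22,500.

Jana receives 22,500.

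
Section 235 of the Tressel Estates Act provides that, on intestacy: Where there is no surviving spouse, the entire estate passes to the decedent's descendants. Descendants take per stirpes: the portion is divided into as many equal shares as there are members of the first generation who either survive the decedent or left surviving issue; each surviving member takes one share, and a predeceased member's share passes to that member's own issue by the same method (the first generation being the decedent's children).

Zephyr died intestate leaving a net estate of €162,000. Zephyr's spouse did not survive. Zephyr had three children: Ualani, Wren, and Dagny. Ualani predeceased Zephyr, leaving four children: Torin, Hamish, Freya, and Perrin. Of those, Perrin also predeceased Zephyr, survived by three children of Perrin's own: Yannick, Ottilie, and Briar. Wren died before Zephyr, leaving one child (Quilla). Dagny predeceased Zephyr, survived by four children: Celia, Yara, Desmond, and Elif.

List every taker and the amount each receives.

The entire €162,000 passes to the descendants.
That amount (€162,000) is divided into 3 shares of €54,000: Ualani's €54,000 share passes to Ualani's issue; Wren's €54,000 share passes to Wren's issue; Dagny's €54,000 share passes to Dagny's issue.
Ualani's share (€54,000) is divided into 4 shares of €13,500: Torin, Hamish, and Freya each take €13,500; Perrin's €13,500 share passes to Perrin's issue.
Perrin's share (€13,500) is divided into 3 shares of €4,500: Yannick, Ottilie, and Briar each take €4,500.
Wren's share (€54,000) passes entirely to Quilla.
Dagny's share (€54,000) is divided into 4 shares of €13,500: Celia, Yara, Desmond, and Elif each take €13,500.

Torin: €13,500; Hamish: €13,500; Freya: €13,500; Yannick: €4,500; Ottilie: €4,500; Briar: €4,500; Quilla: €54,000; Celia: €13,500; Yara: €13,500; Desmond: €13,500; Elif: €13,500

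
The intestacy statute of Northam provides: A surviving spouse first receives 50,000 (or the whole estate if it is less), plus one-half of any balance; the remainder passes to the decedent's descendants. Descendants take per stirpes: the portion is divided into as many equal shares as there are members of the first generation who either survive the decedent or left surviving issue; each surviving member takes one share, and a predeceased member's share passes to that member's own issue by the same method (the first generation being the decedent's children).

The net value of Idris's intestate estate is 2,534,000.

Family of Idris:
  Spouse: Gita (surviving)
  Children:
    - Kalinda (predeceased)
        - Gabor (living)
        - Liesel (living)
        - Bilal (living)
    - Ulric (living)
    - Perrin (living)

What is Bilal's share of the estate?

Gita first takes 50,000, leaving a balance of 2,484,000. Gita then takes one-half of the balance (1,242,000), for a total of 1,292,000. The remaining 1,242,000 passes to the descendants.
The descendants' portion (1,242,000) is divided into 3 shares of 414,000: Ulric and Perrin each take 414,000; Kalinda's 414,000 share passes to Kalinda's issue.
Kalinda's share (414,000) is divided into 3 shares of 138,000: Gabor, Liesel, and Bilal each take 138,000.

Bilal receives 138,000.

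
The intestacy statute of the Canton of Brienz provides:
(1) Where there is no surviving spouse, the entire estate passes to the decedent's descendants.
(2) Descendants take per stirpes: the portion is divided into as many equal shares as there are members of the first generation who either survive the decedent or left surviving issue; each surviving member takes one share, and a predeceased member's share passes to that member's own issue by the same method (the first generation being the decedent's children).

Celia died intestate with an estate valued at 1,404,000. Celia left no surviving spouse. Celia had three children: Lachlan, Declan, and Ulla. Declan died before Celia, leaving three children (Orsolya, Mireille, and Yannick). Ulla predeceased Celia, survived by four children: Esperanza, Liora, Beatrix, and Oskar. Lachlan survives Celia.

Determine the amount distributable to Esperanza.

The entire 1,404,000 passes to the descendants.
That amount (1,404,000) is divided into 3 shares of 468,000: Lachlan takes 468,000; Declan's 468,000 share passes to Declan's issue; Ulla's 468,000 share passes to Ulla's issue.
Declan's share (468,000) is divided into 3 shares of 156,000: Orsolya, Mireille, and Yannick each take 156,000.
Ulla's share (468,000) is divided into 4 shares of 117,000: Esperanza, Liora, Beatrix, and Oskar each take 117,000.

Esperanza receives 117,000.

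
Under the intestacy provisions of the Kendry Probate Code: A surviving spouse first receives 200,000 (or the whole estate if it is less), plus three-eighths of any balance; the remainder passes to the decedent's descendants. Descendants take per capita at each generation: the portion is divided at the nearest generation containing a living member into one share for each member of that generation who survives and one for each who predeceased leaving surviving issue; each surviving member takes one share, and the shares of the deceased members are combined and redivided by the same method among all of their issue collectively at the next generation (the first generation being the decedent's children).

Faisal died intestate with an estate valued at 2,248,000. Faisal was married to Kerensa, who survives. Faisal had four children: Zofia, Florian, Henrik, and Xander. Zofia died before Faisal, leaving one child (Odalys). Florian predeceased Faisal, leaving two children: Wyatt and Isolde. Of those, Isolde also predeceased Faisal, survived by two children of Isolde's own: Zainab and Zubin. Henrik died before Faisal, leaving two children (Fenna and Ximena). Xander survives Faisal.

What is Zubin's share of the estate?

Zubin receives 96,000.

Kerensa first takes 200,000, leaving a balance of 2,048,000. Kerensa then takes three-eighths of the balance (768,000), for a total of 968,000. The remaining 1,280,000 passes to the descendants.
The descendants' portion (1,280,000) is divided at the children's generation into 4 shares of 320,000. Xander takes 320,000. The 3 shares of the deceased (Zofia, Florian, and Henrik) are combined into a pool of 960,000.
That pool (960,000) is divided at the grandchildren's generation into 5 shares of 192,000. Odalys, Wyatt, Fenna, and Ximena each take 192,000. The remaining share for the deceased Isolde (192,000) is carried to the next generation.
That pool (192,000) is divided at the great-grandchildren's generation equally among Zainab and Zubin: 96,000 each.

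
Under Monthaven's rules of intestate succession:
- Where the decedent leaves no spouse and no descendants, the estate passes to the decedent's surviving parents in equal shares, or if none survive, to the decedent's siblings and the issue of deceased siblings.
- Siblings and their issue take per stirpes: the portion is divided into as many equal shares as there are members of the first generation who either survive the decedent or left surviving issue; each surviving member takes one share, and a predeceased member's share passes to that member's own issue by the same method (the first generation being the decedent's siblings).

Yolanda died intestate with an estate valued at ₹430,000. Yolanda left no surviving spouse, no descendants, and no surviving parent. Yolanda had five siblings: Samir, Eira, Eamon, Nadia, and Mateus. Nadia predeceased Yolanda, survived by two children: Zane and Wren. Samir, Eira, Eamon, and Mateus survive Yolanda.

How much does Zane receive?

Zane receives ₹43,000.

The entire ₹430,000 passes to the siblings and their issue.
That amount (₹430,000) is divided into 5 shares of ₹86,000: Samir, Eira, Eamon, and Mateus each take ₹86,000; Nadia's ₹86,000 share passes to Nadia's issue.
Nadia's share (₹86,000) is divided into 2 shares of ₹43,000: Zane and Wren each take ₹43,000.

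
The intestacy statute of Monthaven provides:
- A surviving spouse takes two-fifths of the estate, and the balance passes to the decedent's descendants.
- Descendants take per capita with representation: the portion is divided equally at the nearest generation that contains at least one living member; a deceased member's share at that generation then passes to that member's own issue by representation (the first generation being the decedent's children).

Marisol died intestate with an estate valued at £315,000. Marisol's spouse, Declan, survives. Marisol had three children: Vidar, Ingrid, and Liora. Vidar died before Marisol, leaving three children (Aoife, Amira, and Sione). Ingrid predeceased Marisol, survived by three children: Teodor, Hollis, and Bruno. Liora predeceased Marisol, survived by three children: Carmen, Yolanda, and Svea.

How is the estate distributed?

Declan takes two-fifths of £315,000 = £126,000. The remaining £189,000 passes to the descendants.
No child survives, so the initial division is made at the grandchildren's generation.
The descendants' portion (£189,000) is divided into 9 shares of £21,000: Aoife, Amira, Sione, Teodor, Hollis, Bruno, Carmen, Yolanda, and Svea each take £21,000.

Declan: £126,000; Aoife: £21,000; Amira: £21,000; Sione: £21,000; Teodor: £21,000; Hollis: £21,000; Bruno: £21,000; Carmen: £21,000; Yolanda: £21,000; Svea: £21,000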